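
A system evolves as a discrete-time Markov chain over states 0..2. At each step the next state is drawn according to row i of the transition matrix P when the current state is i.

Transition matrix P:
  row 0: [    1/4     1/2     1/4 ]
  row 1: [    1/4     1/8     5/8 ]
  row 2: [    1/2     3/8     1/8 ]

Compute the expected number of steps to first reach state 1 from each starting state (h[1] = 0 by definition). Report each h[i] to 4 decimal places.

h = [2.1176, 0.0000, 2.3529]

First-step conditioning: h[1] = 0; for i ≠ 1, h[i] = 1 + Σ_k P[i][k]·h[k].
  h[0] = 1 + 1/4·h[0] + 1/4·h[2]
  h[2] = 1 + 1/2·h[0] + 1/8·h[2]
Solving the 2×2 linear system over states ≠ 1 gives exactly h = [36/17, 0, 40/17] (h[1] = 0 is the target).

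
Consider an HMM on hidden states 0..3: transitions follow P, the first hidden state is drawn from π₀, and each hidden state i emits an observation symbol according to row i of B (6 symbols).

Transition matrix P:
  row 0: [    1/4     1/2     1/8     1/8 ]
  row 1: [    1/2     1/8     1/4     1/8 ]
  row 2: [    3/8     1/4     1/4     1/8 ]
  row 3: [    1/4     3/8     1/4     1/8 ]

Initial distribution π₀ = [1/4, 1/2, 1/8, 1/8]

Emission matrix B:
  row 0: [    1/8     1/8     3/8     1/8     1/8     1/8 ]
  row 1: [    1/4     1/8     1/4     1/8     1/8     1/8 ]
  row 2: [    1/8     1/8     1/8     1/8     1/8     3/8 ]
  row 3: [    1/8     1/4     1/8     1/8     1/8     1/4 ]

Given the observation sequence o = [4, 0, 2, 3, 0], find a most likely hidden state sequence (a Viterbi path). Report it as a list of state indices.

t=0: δ = [3.125e-02, 6.250e-02, 1.562e-02, 1.562e-02]  (obs o_0=4)
t=1: δ = [3.906e-03, 3.906e-03, 1.953e-03, 9.766e-04]  ψ = [1, 0, 1, 1]  (obs o_1=0)
t=2: δ = [7.324e-04, 4.883e-04, 1.221e-04, 6.104e-05]  ψ = [1, 0, 1, 0]  (obs o_2=2)
t=3: δ = [3.052e-05, 4.578e-05, 1.526e-05, 1.144e-05]  ψ = [1, 0, 1, 0]  (obs o_3=3)
t=4: δ = [2.861e-06, 3.815e-06, 1.431e-06, 7.153e-07]  ψ = [1, 0, 1, 1]  (obs o_4=0)
backtrack: best end state = 1; path = [1, 0, 1, 0, 1]

path = [1, 0, 1, 0, 1]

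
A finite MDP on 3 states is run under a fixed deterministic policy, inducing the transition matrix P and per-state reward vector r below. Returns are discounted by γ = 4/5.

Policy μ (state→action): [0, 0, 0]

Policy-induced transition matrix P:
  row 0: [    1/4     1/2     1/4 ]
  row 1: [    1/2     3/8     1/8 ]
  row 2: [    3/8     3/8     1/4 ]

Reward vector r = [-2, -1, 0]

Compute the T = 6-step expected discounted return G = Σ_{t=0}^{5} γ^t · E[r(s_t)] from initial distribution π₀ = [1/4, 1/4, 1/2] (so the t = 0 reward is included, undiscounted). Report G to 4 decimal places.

t=0: π = [0.2500, 0.2500, 0.5000], E[r] = -0.7500, γ^t·E[r] = -0.750000, running G = -0.750000
t=1: π = [0.3750, 0.4063, 0.2188], E[r] = -1.1563, γ^t·E[r] = -0.925000, running G = -1.675000
t=2: π = [0.3789, 0.4219, 0.1992], E[r] = -1.1797, γ^t·E[r] = -0.755000, running G = -2.430000
t=3: π = [0.3804, 0.4224, 0.1973], E[r] = -1.1831, γ^t·E[r] = -0.605750, running G = -3.035750
t=4: π = [0.3802, 0.4225, 0.1972], E[r] = -1.1830, γ^t·E[r] = -0.484575, running G = -3.520325
t=5: π = [0.3803, 0.4225, 0.1972], E[r] = -1.1831, γ^t·E[r] = -0.387680, running G = -3.908005

G = -3.9080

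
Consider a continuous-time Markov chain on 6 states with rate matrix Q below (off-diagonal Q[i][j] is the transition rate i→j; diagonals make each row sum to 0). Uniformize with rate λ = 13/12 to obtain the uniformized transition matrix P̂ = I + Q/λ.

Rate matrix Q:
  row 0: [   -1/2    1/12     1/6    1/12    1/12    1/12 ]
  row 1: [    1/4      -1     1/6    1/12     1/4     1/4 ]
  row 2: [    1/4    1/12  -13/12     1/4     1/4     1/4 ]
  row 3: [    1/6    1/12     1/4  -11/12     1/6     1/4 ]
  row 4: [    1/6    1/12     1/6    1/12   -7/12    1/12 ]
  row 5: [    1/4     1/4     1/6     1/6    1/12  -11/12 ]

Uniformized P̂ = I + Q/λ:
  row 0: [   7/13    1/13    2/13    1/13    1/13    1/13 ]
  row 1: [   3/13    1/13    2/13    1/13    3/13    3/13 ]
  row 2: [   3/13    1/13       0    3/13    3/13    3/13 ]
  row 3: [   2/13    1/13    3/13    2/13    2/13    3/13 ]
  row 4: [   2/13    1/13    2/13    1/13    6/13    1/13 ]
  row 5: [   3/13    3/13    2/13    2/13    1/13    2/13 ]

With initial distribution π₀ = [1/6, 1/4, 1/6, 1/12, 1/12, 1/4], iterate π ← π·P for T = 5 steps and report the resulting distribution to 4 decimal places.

t=0: π = [0.1667, 0.2500, 0.1667, 0.0833, 0.0833, 0.2500]
t=1: π = [0.2692, 0.1154, 0.1346, 0.1282, 0.1795, 0.1731]
t=2: π = [0.2899, 0.1036, 0.1430, 0.1208, 0.1943, 0.1484]
t=3: π = [0.2957, 0.0998, 0.1411, 0.1196, 0.1989, 0.1449]
t=4: π = [0.2973, 0.0992, 0.1413, 0.1190, 0.1997, 0.1435]
t=5: π = [0.2977, 0.0990, 0.1413, 0.1189, 0.1999, 0.1433]

π = [0.2977, 0.0990, 0.1413, 0.1189, 0.1999, 0.1433]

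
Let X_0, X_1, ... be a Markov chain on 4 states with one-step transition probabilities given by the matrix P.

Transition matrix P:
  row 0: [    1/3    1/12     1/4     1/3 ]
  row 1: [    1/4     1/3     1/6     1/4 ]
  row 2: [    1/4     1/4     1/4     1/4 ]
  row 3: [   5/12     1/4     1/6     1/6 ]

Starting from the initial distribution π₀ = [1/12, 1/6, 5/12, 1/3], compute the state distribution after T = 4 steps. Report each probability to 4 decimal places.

t=0: π = [0.0833, 0.1667, 0.4167, 0.3333]
t=1: π = [0.3125, 0.2500, 0.2083, 0.2292]
t=2: π = [0.3142, 0.2188, 0.2101, 0.2569]
t=3: π = [0.3190, 0.2159, 0.2104, 0.2548]
t=4: π = [0.3190, 0.2148, 0.2108, 0.2554]

π = [0.3190, 0.2148, 0.2108, 0.2554]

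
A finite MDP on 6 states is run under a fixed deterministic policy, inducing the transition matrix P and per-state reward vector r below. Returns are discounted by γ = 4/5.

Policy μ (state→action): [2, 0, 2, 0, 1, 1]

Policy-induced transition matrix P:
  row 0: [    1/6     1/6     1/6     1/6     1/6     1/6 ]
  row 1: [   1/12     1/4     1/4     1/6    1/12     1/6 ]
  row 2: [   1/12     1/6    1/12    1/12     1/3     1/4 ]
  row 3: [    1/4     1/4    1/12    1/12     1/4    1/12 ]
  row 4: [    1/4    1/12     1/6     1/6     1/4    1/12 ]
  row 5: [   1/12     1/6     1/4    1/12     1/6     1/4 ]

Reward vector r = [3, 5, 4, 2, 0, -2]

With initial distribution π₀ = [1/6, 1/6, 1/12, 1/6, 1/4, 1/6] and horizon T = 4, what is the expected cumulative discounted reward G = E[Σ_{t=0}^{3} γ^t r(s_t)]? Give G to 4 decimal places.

G = 5.5113

t=0: π = [0.1667, 0.1667, 0.0833, 0.1667, 0.2500, 0.1667], E[r] = 1.6667, γ^t·E[r] = 1.666667, running G = 1.666667
t=1: π = [0.1667, 0.1736, 0.1736, 0.1319, 0.2014, 0.1528], E[r] = 2.0208, γ^t·E[r] = 1.616667, running G = 3.283333
t=2: π = [0.1528, 0.1753, 0.1684, 0.1285, 0.2089, 0.1661], E[r] = 1.9334, γ^t·E[r] = 1.237407, running G = 4.520741
t=3: π = [0.1523, 0.1746, 0.1704, 0.1281, 0.2082, 0.1664], E[r] = 1.9346, γ^t·E[r] = 0.990519, running G = 5.511259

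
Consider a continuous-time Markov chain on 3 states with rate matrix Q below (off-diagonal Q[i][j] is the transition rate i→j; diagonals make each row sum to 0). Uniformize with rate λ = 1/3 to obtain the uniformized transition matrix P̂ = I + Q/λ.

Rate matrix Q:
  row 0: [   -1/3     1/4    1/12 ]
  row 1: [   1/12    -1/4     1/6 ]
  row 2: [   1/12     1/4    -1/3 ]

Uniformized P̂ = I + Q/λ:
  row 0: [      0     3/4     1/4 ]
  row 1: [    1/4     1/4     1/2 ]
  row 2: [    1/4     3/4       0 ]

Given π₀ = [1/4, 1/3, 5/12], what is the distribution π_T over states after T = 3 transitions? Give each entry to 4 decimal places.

π = [0.1992, 0.5208, 0.2799]

t=0: π = [0.2500, 0.3333, 0.4167]
t=1: π = [0.1875, 0.5833, 0.2292]
t=2: π = [0.2031, 0.4583, 0.3385]
t=3: π = [0.1992, 0.5208, 0.2799]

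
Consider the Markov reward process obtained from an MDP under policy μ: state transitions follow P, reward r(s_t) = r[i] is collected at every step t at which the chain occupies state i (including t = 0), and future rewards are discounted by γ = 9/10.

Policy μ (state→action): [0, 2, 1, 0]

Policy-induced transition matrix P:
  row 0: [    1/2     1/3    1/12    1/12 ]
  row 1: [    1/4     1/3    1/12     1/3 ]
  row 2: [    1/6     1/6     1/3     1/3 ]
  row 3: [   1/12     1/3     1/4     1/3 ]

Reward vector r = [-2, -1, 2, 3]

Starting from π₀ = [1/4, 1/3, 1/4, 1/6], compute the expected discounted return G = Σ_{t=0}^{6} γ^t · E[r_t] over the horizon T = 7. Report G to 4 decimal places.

t=0: π = [0.2500, 0.3333, 0.2500, 0.1667], E[r] = 0.1667, γ^t·E[r] = 0.166667, running G = 0.166667
t=1: π = [0.2639, 0.2917, 0.1736, 0.2708], E[r] = 0.3403, γ^t·E[r] = 0.306250, running G = 0.472917
t=2: π = [0.2564, 0.3044, 0.1719, 0.2674], E[r] = 0.3287, γ^t·E[r] = 0.266250, running G = 0.739167
t=3: π = [0.2552, 0.3047, 0.1709, 0.2692], E[r] = 0.3343, γ^t·E[r] = 0.243738, running G = 0.982905
t=4: π = [0.2547, 0.3049, 0.1709, 0.2695], E[r] = 0.3362, γ^t·E[r] = 0.220583, running G = 1.203488
t=5: π = [0.2545, 0.3048, 0.1710, 0.2697], E[r] = 0.3371, γ^t·E[r] = 0.199051, running G = 1.402538
t=6: π = [0.2544, 0.3048, 0.1710, 0.2697], E[r] = 0.3375, γ^t·E[r] = 0.179341, running G = 1.581879

G = 1.5819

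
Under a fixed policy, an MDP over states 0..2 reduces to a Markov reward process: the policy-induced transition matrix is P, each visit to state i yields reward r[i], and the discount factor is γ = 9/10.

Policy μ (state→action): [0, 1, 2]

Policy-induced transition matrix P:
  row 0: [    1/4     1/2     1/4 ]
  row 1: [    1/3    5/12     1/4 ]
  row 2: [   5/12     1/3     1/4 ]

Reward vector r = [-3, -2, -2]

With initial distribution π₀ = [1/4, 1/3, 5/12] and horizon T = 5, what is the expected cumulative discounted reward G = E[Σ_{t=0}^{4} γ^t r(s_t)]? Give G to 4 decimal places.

t=0: π = [0.2500, 0.3333, 0.4167], E[r] = -2.2500, γ^t·E[r] = -2.250000, running G = -2.250000
t=1: π = [0.3472, 0.4028, 0.2500], E[r] = -2.3472, γ^t·E[r] = -2.112500, running G = -4.362500
t=2: π = [0.3252, 0.4248, 0.2500], E[r] = -2.3252, γ^t·E[r] = -1.883438, running G = -6.245938
t=3: π = [0.3271, 0.4229, 0.2500], E[r] = -2.3271, γ^t·E[r] = -1.696430, running G = -7.942367
t=4: π = [0.3269, 0.4231, 0.2500], E[r] = -2.3269, γ^t·E[r] = -1.526687, running G = -9.469054

G = -9.4691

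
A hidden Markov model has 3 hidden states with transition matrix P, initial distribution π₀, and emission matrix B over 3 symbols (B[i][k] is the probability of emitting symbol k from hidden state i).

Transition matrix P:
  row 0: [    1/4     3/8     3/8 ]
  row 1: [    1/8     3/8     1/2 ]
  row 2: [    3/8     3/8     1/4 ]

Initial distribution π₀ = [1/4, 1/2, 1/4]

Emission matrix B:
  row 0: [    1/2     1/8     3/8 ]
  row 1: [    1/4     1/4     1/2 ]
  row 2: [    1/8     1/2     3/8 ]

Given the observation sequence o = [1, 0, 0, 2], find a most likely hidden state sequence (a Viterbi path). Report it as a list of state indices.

path = [2, 0, 0, 1]

t=0: δ = [3.125e-02, 1.250e-01, 1.250e-01]  (obs o_0=1)
t=1: δ = [2.344e-02, 1.172e-02, 7.812e-03]  ψ = [2, 1, 1]  (obs o_1=0)
t=2: δ = [2.930e-03, 2.197e-03, 1.099e-03]  ψ = [0, 0, 0]  (obs o_2=0)
t=3: δ = [2.747e-04, 5.493e-04, 4.120e-04]  ψ = [0, 0, 0]  (obs o_3=2)
backtrack: best end state = 1; path = [2, 0, 0, 1]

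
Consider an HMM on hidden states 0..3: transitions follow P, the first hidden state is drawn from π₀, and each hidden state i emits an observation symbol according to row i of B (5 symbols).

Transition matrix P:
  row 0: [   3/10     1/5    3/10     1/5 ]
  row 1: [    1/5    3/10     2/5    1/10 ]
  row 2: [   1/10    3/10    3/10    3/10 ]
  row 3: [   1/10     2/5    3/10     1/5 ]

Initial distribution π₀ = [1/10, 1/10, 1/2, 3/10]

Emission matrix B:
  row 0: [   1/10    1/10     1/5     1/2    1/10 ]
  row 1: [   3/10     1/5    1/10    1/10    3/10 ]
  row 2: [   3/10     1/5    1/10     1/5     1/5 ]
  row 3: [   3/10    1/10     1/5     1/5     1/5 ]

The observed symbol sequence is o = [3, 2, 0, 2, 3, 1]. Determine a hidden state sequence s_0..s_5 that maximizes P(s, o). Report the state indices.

path = [2, 3, 1, 0, 0, 2]

t=0: δ = [5.000e-02, 1.000e-02, 1.000e-01, 6.000e-02]  (obs o_0=3)
t=1: δ = [3.000e-03, 3.000e-03, 3.000e-03, 6.000e-03]  ψ = [0, 2, 2, 2]  (obs o_1=2)
t=2: δ = [9.000e-05, 7.200e-04, 5.400e-04, 3.600e-04]  ψ = [0, 3, 3, 3]  (obs o_2=0)
t=3: δ = [2.880e-05, 2.160e-05, 2.880e-05, 3.240e-05]  ψ = [1, 1, 1, 2]  (obs o_3=2)
t=4: δ = [4.320e-06, 1.296e-06, 1.944e-06, 1.728e-06]  ψ = [0, 3, 3, 2]  (obs o_4=3)
t=5: δ = [1.296e-07, 1.728e-07, 2.592e-07, 8.640e-08]  ψ = [0, 0, 0, 0]  (obs o_5=1)
backtrack: best end state = 2; path = [2, 3, 1, 0, 0, 2]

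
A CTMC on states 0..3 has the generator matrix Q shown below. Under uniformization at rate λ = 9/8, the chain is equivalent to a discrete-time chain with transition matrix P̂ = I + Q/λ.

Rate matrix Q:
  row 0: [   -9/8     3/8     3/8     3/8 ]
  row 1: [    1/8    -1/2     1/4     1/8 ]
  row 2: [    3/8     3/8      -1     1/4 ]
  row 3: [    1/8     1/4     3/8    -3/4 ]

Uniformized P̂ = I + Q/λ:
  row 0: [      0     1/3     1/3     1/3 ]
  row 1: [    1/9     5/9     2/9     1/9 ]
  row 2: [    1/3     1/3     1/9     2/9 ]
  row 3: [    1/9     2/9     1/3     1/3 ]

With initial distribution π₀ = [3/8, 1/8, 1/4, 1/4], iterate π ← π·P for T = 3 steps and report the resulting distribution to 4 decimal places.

t=0: π = [0.3750, 0.1250, 0.2500, 0.2500]
t=1: π = [0.1250, 0.3333, 0.2639, 0.2778]
t=2: π = [0.1559, 0.3765, 0.2377, 0.2299]
t=3: π = [0.1466, 0.3915, 0.2387, 0.2233]

π = [0.1466, 0.3915, 0.2387, 0.2233]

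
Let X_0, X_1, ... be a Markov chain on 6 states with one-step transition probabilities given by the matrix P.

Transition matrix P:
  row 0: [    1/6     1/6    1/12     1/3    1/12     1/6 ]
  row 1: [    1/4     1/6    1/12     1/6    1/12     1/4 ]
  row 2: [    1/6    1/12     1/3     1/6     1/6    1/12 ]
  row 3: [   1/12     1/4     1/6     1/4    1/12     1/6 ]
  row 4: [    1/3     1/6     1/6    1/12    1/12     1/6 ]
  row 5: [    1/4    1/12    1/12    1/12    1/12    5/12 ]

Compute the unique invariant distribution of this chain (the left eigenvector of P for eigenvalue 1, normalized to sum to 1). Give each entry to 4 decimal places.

Balance equations π_j = Σ_i π_i·P[i][j]:
  π_0 = 1/6·π_0 + 1/4·π_1 + 1/6·π_2 + 1/12·π_3 + 1/3·π_4 + 1/4·π_5
  π_1 = 1/6·π_0 + 1/6·π_1 + 1/12·π_2 + 1/4·π_3 + 1/6·π_4 + 1/12·π_5
  π_2 = 1/12·π_0 + 1/12·π_1 + 1/3·π_2 + 1/6·π_3 + 1/6·π_4 + 1/12·π_5
  π_3 = 1/3·π_0 + 1/6·π_1 + 1/6·π_2 + 1/4·π_3 + 1/12·π_4 + 1/12·π_5
  π_4 = 1/12·π_0 + 1/12·π_1 + 1/6·π_2 + 1/12·π_3 + 1/12·π_4 + 1/12·π_5
  normalize: π_0 + π_1 + π_2 + π_3 + π_4 + π_5 = 1
Solving the linear system gives exactly π = [30927/156149, 23721/156149, 22279/156149, 29493/156149, 14869/156149, 4980/22307].

π = [0.1981, 0.1519, 0.1427, 0.1889, 0.0952, 0.2232]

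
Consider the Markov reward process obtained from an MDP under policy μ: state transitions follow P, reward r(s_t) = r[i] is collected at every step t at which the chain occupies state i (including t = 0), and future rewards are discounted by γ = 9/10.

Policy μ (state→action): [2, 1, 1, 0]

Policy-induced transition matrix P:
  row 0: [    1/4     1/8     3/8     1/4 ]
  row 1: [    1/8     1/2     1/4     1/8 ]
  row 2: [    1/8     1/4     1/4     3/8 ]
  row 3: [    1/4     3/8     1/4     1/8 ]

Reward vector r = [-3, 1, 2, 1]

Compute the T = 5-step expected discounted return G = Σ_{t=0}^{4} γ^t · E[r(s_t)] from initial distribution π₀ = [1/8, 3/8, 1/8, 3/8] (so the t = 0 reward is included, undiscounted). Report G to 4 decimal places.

G = 2.3711

t=0: π = [0.1250, 0.3750, 0.1250, 0.3750], E[r] = 0.6250, γ^t·E[r] = 0.625000, running G = 0.625000
t=1: π = [0.1875, 0.3750, 0.2656, 0.1719], E[r] = 0.5156, γ^t·E[r] = 0.464063, running G = 1.089063
t=2: π = [0.1699, 0.3418, 0.2734, 0.2148], E[r] = 0.5938, γ^t·E[r] = 0.480938, running G = 1.570000
t=3: π = [0.1731, 0.3411, 0.2712, 0.2146], E[r] = 0.5789, γ^t·E[r] = 0.421987, running G = 1.991987
t=4: π = [0.1735, 0.3405, 0.2716, 0.2144], E[r] = 0.5778, γ^t·E[r] = 0.379088, running G = 2.371075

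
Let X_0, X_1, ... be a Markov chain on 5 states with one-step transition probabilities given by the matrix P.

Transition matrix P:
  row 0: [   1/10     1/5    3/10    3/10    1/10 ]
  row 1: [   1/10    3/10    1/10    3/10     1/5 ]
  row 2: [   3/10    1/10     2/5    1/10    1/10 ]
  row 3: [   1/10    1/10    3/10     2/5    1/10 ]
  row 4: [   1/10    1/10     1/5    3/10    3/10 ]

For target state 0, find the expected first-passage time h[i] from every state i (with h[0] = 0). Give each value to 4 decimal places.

First-step conditioning: h[0] = 0; for i ≠ 0, h[i] = 1 + Σ_k P[i][k]·h[k].
  h[1] = 1 + 3/10·h[1] + 1/10·h[2] + 3/10·h[3] + 1/5·h[4]
  h[2] = 1 + 1/10·h[1] + 2/5·h[2] + 1/10·h[3] + 1/10·h[4]
  h[3] = 1 + 1/10·h[1] + 3/10·h[2] + 2/5·h[3] + 1/10·h[4]
  h[4] = 1 + 1/10·h[1] + 1/5·h[2] + 3/10·h[3] + 3/10·h[4]
Solving the 4×4 linear system over states ≠ 0 gives exactly h = [0, 610/91, 64/13, 576/91, 592/91] (h[0] = 0 is the target).

h = [0.0000, 6.7033, 4.9231, 6.3297, 6.5055]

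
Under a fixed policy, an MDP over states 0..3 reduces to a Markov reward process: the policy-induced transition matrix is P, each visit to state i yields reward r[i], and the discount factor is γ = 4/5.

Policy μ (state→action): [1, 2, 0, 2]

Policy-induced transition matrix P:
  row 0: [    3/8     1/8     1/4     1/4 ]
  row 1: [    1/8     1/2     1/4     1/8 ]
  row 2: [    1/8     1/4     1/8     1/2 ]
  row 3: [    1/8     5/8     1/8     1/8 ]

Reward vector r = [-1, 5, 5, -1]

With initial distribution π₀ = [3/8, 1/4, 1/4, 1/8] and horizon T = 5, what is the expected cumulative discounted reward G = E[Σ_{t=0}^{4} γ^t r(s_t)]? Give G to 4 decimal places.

t=0: π = [0.3750, 0.2500, 0.2500, 0.1250], E[r] = 2.0000, γ^t·E[r] = 2.000000, running G = 2.000000
t=1: π = [0.2188, 0.3125, 0.2031, 0.2656], E[r] = 2.0938, γ^t·E[r] = 1.675000, running G = 3.675000
t=2: π = [0.1797, 0.4004, 0.1914, 0.2285], E[r] = 2.5508, γ^t·E[r] = 1.632500, running G = 5.307500
t=3: π = [0.1699, 0.4133, 0.1975, 0.2192], E[r] = 2.6650, γ^t·E[r] = 1.364500, running G = 6.672000
t=4: π = [0.1675, 0.4143, 0.1979, 0.2203], E[r] = 2.6733, γ^t·E[r] = 1.094975, running G = 7.766975

G = 7.7670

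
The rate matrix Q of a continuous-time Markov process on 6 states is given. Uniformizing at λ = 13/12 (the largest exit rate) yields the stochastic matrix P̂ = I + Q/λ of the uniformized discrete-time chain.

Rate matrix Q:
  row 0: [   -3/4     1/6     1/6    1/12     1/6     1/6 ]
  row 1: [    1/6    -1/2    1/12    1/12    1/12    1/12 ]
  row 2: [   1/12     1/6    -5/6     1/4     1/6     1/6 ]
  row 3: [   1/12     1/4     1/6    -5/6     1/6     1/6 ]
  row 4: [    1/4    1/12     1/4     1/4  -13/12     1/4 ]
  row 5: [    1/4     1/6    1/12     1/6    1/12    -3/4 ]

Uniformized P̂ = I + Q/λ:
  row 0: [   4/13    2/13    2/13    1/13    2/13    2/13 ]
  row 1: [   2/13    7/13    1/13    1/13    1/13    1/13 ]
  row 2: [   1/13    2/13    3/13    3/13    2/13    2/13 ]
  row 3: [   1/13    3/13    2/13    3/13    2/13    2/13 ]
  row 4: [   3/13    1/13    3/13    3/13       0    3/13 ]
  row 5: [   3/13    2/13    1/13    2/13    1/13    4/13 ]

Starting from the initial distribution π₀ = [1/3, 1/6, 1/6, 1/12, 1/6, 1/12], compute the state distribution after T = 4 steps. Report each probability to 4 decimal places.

π = [0.1802, 0.2532, 0.1406, 0.1516, 0.1053, 0.1690]

t=0: π = [0.3333, 0.1667, 0.1667, 0.0833, 0.1667, 0.0833]
t=1: π = [0.2051, 0.2115, 0.1603, 0.1474, 0.1090, 0.1667]
t=2: π = [0.1829, 0.2382, 0.1455, 0.1538, 0.1080, 0.1716]
t=3: π = [0.1805, 0.2490, 0.1418, 0.1528, 0.1057, 0.1702]
t=4: π = [0.1802, 0.2532, 0.1406, 0.1516, 0.1053, 0.1690]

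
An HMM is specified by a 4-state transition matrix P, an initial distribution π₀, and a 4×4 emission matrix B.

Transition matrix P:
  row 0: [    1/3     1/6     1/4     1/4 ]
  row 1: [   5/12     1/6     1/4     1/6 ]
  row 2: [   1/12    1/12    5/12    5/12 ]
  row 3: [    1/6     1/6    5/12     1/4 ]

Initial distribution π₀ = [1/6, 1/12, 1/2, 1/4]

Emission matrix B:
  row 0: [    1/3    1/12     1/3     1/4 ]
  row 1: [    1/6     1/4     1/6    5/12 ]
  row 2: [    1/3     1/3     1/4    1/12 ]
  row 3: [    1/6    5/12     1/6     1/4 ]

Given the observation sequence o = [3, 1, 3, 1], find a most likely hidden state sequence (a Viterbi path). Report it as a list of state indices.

t=0: δ = [4.167e-02, 3.472e-02, 4.167e-02, 6.250e-02]  (obs o_0=3)
t=1: δ = [1.206e-03, 2.604e-03, 8.681e-03, 7.234e-03]  ψ = [1, 3, 3, 2]  (obs o_1=1)
t=2: δ = [3.014e-04, 5.023e-04, 3.014e-04, 9.042e-04]  ψ = [3, 3, 2, 2]  (obs o_2=3)
t=3: δ = [1.744e-05, 3.768e-05, 1.256e-04, 9.419e-05]  ψ = [1, 3, 3, 3]  (obs o_3=1)
backtrack: best end state = 2; path = [3, 2, 3, 2]

path = [3, 2, 3, 2]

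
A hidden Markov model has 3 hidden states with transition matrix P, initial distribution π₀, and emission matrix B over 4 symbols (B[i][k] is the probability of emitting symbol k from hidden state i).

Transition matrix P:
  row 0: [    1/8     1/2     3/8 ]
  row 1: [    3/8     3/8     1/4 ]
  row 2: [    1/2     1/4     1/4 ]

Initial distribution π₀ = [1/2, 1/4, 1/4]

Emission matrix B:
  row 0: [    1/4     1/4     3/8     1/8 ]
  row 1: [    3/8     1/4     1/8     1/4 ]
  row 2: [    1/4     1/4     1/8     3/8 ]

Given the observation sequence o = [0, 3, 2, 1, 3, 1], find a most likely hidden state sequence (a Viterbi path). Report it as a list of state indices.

t=0: δ = [1.250e-01, 9.375e-02, 6.250e-02]  (obs o_0=0)
t=1: δ = [4.395e-03, 1.562e-02, 1.758e-02]  ψ = [1, 0, 0]  (obs o_1=3)
t=2: δ = [3.296e-03, 7.324e-04, 5.493e-04]  ψ = [2, 1, 2]  (obs o_2=2)
t=3: δ = [1.030e-04, 4.120e-04, 3.090e-04]  ψ = [0, 0, 0]  (obs o_3=1)
t=4: δ = [1.931e-05, 3.862e-05, 3.862e-05]  ψ = [1, 1, 1]  (obs o_4=3)
t=5: δ = [4.828e-06, 3.621e-06, 2.414e-06]  ψ = [2, 1, 1]  (obs o_5=1)
backtrack: best end state = 0; path = [0, 2, 0, 1, 2, 0]

path = [0, 2, 0, 1, 2, 0]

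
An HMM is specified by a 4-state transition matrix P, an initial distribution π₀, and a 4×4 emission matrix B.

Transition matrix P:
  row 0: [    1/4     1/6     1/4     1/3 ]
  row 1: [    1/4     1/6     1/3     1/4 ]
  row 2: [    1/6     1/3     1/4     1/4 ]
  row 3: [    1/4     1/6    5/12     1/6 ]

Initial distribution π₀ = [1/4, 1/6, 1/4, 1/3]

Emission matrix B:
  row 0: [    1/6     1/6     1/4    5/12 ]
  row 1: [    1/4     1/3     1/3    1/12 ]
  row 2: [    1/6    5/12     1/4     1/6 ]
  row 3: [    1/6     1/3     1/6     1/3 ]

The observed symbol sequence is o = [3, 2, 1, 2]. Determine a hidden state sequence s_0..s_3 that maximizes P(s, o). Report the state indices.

path = [3, 2, 2, 1]

t=0: δ = [1.042e-01, 1.389e-02, 4.167e-02, 1.111e-01]  (obs o_0=3)
t=1: δ = [6.944e-03, 6.173e-03, 1.157e-02, 5.787e-03]  ψ = [3, 3, 3, 0]  (obs o_1=2)
t=2: δ = [3.215e-04, 1.286e-03, 1.206e-03, 9.645e-04]  ψ = [2, 2, 2, 2]  (obs o_2=1)
t=3: δ = [8.038e-05, 1.340e-04, 1.072e-04, 5.358e-05]  ψ = [1, 2, 1, 1]  (obs o_3=2)
backtrack: best end state = 1; path = [3, 2, 2, 1]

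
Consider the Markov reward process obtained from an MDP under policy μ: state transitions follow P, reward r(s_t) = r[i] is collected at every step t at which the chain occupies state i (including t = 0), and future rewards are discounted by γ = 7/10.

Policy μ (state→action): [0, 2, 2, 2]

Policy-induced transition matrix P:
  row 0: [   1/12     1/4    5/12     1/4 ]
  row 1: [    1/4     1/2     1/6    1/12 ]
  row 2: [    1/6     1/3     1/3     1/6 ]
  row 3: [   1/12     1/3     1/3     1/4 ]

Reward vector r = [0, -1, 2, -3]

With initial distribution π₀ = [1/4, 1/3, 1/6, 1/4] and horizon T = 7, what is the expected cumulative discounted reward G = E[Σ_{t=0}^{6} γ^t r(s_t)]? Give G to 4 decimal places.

G = -1.3809

t=0: π = [0.2500, 0.3333, 0.1667, 0.2500], E[r] = -0.7500, γ^t·E[r] = -0.750000, running G = -0.750000
t=1: π = [0.1528, 0.3681, 0.2986, 0.1806], E[r] = -0.3125, γ^t·E[r] = -0.218750, running G = -0.968750
t=2: π = [0.1696, 0.3819, 0.2847, 0.1638], E[r] = -0.3038, γ^t·E[r] = -0.148872, running G = -1.117622
t=3: π = [0.1707, 0.3829, 0.2838, 0.1626], E[r] = -0.3031, γ^t·E[r] = -0.103962, running G = -1.221583
t=4: π = [0.1708, 0.3829, 0.2837, 0.1625], E[r] = -0.3030, γ^t·E[r] = -0.072759, running G = -1.294342
t=5: π = [0.1708, 0.3829, 0.2837, 0.1625], E[r] = -0.3030, γ^t·E[r] = -0.050930, running G = -1.345273
t=6: π = [0.1708, 0.3829, 0.2837, 0.1625], E[r] = -0.3030, γ^t·E[r] = -0.035651, running G = -1.380924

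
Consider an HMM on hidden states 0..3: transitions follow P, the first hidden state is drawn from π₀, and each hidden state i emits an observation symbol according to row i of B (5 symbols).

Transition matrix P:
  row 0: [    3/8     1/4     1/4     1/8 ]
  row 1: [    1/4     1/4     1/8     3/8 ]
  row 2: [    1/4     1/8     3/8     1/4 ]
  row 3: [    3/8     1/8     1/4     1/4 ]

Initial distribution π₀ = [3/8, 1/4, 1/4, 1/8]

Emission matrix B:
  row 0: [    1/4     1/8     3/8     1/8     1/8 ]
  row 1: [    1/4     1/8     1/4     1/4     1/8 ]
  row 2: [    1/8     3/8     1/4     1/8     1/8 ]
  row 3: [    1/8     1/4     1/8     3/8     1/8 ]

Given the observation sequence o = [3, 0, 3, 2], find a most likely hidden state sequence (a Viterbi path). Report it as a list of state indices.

path = [1, 1, 3, 0]

t=0: δ = [4.688e-02, 6.250e-02, 3.125e-02, 4.688e-02]  (obs o_0=3)
t=1: δ = [4.395e-03, 3.906e-03, 1.465e-03, 2.930e-03]  ψ = [0, 1, 0, 1]  (obs o_1=0)
t=2: δ = [2.060e-04, 2.747e-04, 1.373e-04, 5.493e-04]  ψ = [0, 0, 0, 1]  (obs o_2=3)
t=3: δ = [7.725e-05, 1.717e-05, 3.433e-05, 1.717e-05]  ψ = [3, 1, 3, 3]  (obs o_3=2)
backtrack: best end state = 0; path = [1, 1, 3, 0]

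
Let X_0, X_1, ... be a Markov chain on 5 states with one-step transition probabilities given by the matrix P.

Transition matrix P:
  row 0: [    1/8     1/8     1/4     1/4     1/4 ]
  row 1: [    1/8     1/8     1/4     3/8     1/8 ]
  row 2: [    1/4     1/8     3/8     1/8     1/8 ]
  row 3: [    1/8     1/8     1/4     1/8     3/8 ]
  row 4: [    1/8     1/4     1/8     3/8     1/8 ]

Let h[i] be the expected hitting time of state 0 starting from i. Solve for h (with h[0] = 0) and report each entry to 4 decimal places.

First-step conditioning: h[0] = 0; for i ≠ 0, h[i] = 1 + Σ_k P[i][k]·h[k].
  h[1] = 1 + 1/8·h[1] + 1/4·h[2] + 3/8·h[3] + 1/8·h[4]
  h[2] = 1 + 1/8·h[1] + 3/8·h[2] + 1/8·h[3] + 1/8·h[4]
  h[3] = 1 + 1/8·h[1] + 1/4·h[2] + 1/8·h[3] + 3/8·h[4]
  h[4] = 1 + 1/4·h[1] + 1/8·h[2] + 3/8·h[3] + 1/8·h[4]
Solving the 4×4 linear system over states ≠ 0 gives exactly h = [0, 1112/175, 136/25, 1116/175, 1132/175] (h[0] = 0 is the target).

h = [0.0000, 6.3543, 5.4400, 6.3771, 6.4686]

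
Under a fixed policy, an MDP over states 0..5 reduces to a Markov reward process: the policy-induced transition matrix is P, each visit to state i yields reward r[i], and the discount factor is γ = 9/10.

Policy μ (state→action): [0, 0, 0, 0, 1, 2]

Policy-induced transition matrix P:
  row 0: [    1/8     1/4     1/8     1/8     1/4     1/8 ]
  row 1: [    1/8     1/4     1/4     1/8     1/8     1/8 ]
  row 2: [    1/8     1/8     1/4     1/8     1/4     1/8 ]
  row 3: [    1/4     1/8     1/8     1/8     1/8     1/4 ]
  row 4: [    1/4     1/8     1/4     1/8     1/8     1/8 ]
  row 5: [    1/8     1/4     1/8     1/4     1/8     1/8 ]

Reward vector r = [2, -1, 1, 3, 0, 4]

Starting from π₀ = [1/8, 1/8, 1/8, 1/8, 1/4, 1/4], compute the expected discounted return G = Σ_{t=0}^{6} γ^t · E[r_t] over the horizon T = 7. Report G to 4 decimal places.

G = 7.2936

t=0: π = [0.1250, 0.1250, 0.1250, 0.1250, 0.2500, 0.2500], E[r] = 1.6250, γ^t·E[r] = 1.625000, running G = 1.625000
t=1: π = [0.1719, 0.1875, 0.1875, 0.1563, 0.1563, 0.1406], E[r] = 1.3750, γ^t·E[r] = 1.237500, running G = 2.862500
t=2: π = [0.1641, 0.1875, 0.1914, 0.1426, 0.1699, 0.1445], E[r] = 1.3379, γ^t·E[r] = 1.083691, running G = 3.946191
t=3: π = [0.1641, 0.1870, 0.1936, 0.1431, 0.1694, 0.1428], E[r] = 1.3352, γ^t·E[r] = 0.973365, running G = 4.919556
t=4: π = [0.1641, 0.1867, 0.1938, 0.1429, 0.1697, 0.1429], E[r] = 1.3352, γ^t·E[r] = 0.876048, running G = 5.795604
t=5: π = [0.1641, 0.1867, 0.1938, 0.1429, 0.1697, 0.1429], E[r] = 1.3352, γ^t·E[r] = 0.788430, running G = 6.584034
t=6: π = [0.1641, 0.1867, 0.1938, 0.1429, 0.1697, 0.1429], E[r] = 1.3352, γ^t·E[r] = 0.709591, running G = 7.293625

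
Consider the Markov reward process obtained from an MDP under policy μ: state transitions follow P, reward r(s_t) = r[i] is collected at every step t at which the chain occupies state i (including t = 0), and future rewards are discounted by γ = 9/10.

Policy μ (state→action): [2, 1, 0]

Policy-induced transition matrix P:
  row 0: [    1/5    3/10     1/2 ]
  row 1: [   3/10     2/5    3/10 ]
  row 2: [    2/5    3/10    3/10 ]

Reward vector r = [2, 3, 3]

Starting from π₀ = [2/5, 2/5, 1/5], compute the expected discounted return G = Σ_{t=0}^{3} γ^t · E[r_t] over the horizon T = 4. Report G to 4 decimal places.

t=0: π = [0.4000, 0.4000, 0.2000], E[r] = 2.6000, γ^t·E[r] = 2.600000, running G = 2.600000
t=1: π = [0.2800, 0.3400, 0.3800], E[r] = 2.7200, γ^t·E[r] = 2.448000, running G = 5.048000
t=2: π = [0.3100, 0.3340, 0.3560], E[r] = 2.6900, γ^t·E[r] = 2.178900, running G = 7.226900
t=3: π = [0.3046, 0.3334, 0.3620], E[r] = 2.6954, γ^t·E[r] = 1.964947, running G = 9.191847

G = 9.1918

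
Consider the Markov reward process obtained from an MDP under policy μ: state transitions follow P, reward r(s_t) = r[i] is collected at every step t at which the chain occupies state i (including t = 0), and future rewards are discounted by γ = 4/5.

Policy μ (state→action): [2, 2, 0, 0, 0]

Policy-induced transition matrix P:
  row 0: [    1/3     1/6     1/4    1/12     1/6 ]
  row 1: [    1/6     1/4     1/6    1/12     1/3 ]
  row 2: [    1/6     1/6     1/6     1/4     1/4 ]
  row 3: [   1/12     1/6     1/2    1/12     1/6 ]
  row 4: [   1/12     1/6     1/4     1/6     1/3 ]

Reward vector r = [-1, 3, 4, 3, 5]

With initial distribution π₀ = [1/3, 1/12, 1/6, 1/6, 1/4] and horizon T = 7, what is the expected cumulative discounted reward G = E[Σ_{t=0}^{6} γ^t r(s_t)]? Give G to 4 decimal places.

t=0: π = [0.3333, 0.0833, 0.1667, 0.1667, 0.2500], E[r] = 2.3333, γ^t·E[r] = 2.333333, running G = 2.333333
t=1: π = [0.1875, 0.1736, 0.2708, 0.1319, 0.2361], E[r] = 2.9931, γ^t·E[r] = 2.394444, running G = 4.727778
t=2: π = [0.1672, 0.1811, 0.2459, 0.1481, 0.2575], E[r] = 3.0920, γ^t·E[r] = 1.978889, running G = 6.706667
t=3: π = [0.1607, 0.1818, 0.2514, 0.1458, 0.2603], E[r] = 3.1291, γ^t·E[r] = 1.602074, running G = 8.308741
t=4: π = [0.1596, 0.1818, 0.2503, 0.1469, 0.2613], E[r] = 3.1345, γ^t·E[r] = 1.283875, running G = 9.592616
t=5: π = [0.1593, 0.1818, 0.2507, 0.1468, 0.2614], E[r] = 3.1365, γ^t·E[r] = 1.027760, running G = 10.620376
t=6: π = [0.1592, 0.1818, 0.2507, 0.1469, 0.2614], E[r] = 3.1368, γ^t·E[r] = 0.822281, running G = 11.442657

G = 11.4427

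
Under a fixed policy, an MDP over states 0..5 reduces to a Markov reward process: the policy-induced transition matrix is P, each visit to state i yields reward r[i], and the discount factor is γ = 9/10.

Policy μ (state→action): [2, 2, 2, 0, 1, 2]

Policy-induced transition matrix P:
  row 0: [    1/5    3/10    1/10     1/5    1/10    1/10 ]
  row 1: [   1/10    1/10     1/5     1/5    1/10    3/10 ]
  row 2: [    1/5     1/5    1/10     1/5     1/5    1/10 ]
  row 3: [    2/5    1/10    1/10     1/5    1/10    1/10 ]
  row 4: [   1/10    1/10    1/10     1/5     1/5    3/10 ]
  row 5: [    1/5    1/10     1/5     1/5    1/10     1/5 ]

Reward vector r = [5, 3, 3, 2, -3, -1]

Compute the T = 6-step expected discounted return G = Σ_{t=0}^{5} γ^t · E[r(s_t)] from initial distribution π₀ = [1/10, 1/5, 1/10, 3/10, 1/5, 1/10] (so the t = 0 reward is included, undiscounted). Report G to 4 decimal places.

t=0: π = [0.1000, 0.2000, 0.1000, 0.3000, 0.2000, 0.1000], E[r] = 1.3000, γ^t·E[r] = 1.300000, running G = 1.300000
t=1: π = [0.2200, 0.1300, 0.1300, 0.2000, 0.1300, 0.1900], E[r] = 1.7000, γ^t·E[r] = 1.530000, running G = 2.830000
t=2: π = [0.2140, 0.1570, 0.1320, 0.2000, 0.1260, 0.1710], E[r] = 1.7880, γ^t·E[r] = 1.448280, running G = 4.278280
t=3: π = [0.2117, 0.1560, 0.1328, 0.2000, 0.1258, 0.1737], E[r] = 1.7738, γ^t·E[r] = 1.293100, running G = 5.571380
t=4: π = [0.2118, 0.1556, 0.1330, 0.2000, 0.1259, 0.1737], E[r] = 1.7736, γ^t·E[r] = 1.163633, running G = 6.735013
t=5: π = [0.2119, 0.1557, 0.1329, 0.2000, 0.1259, 0.1737], E[r] = 1.7737, γ^t·E[r] = 1.047370, running G = 7.782383

G = 7.7824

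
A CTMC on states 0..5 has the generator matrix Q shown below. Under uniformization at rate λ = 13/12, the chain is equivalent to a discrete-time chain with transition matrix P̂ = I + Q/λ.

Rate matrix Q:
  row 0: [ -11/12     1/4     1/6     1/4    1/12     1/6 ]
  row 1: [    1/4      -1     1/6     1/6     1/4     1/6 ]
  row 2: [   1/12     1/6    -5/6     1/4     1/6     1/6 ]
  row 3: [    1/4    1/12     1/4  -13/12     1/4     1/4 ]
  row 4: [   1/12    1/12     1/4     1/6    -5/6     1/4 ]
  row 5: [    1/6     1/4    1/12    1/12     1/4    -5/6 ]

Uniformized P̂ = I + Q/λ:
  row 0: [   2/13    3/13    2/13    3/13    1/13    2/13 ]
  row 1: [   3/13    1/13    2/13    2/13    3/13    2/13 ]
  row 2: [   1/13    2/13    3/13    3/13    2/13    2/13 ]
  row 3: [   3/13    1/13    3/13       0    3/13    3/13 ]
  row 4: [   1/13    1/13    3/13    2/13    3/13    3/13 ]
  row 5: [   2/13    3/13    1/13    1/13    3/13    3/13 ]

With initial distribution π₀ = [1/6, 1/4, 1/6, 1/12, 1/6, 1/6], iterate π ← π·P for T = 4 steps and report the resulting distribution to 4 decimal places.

t=0: π = [0.1667, 0.2500, 0.1667, 0.0833, 0.1667, 0.1667]
t=1: π = [0.1538, 0.1410, 0.1731, 0.1538, 0.1923, 0.1859]
t=2: π = [0.1484, 0.1425, 0.1795, 0.1410, 0.1938, 0.1948]
t=3: π = [0.1469, 0.1435, 0.1784, 0.1424, 0.1941, 0.1946]
t=4: π = [0.1472, 0.1432, 0.1785, 0.1420, 0.1944, 0.1947]

π = [0.1472, 0.1432, 0.1785, 0.1420, 0.1944, 0.1947]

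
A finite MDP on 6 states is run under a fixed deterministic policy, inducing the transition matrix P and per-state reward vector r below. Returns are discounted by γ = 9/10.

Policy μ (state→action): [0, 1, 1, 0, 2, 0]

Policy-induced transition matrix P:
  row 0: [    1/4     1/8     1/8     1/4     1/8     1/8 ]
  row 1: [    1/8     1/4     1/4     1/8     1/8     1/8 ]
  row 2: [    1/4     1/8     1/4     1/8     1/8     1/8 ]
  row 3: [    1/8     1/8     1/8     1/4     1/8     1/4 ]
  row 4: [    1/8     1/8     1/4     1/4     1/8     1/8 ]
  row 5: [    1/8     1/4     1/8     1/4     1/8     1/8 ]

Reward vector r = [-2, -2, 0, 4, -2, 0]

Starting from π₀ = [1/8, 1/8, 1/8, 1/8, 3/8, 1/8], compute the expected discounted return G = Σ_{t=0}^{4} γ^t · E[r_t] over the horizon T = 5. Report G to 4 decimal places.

G = -0.9524

t=0: π = [0.1250, 0.1250, 0.1250, 0.1250, 0.3750, 0.1250], E[r] = -0.7500, γ^t·E[r] = -0.750000, running G = -0.750000
t=1: π = [0.1563, 0.1563, 0.2031, 0.2188, 0.1250, 0.1406], E[r] = 0.0000, γ^t·E[r] = 0.000000, running G = -0.750000
t=2: π = [0.1699, 0.1621, 0.1855, 0.2051, 0.1250, 0.1523], E[r] = -0.0938, γ^t·E[r] = -0.075938, running G = -0.825938
t=3: π = [0.1694, 0.1643, 0.1841, 0.2065, 0.1250, 0.1506], E[r] = -0.0913, γ^t·E[r] = -0.066564, running G = -0.892501
t=4: π = [0.1692, 0.1644, 0.1842, 0.2065, 0.1250, 0.1508], E[r] = -0.0913, γ^t·E[r] = -0.059908, running G = -0.952409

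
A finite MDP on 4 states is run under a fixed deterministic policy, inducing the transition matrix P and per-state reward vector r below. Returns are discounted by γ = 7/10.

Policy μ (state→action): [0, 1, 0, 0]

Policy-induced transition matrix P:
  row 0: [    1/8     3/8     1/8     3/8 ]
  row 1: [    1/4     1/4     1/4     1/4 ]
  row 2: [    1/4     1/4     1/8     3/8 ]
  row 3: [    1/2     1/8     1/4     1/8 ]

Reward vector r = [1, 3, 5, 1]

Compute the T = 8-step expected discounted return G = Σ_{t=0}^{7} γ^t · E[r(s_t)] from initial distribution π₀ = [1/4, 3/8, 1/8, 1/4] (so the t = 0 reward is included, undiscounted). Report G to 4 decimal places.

t=0: π = [0.2500, 0.3750, 0.1250, 0.2500], E[r] = 2.2500, γ^t·E[r] = 2.250000, running G = 2.250000
t=1: π = [0.2813, 0.2500, 0.2031, 0.2656], E[r] = 2.3125, γ^t·E[r] = 1.618750, running G = 3.868750
t=2: π = [0.2813, 0.2520, 0.1895, 0.2773], E[r] = 2.2617, γ^t·E[r] = 1.108242, running G = 4.976992
t=3: π = [0.2842, 0.2505, 0.1912, 0.2742], E[r] = 2.2656, γ^t·E[r] = 0.777109, running G = 5.754102
t=4: π = [0.2830, 0.2513, 0.1906, 0.2751], E[r] = 2.2648, γ^t·E[r] = 0.543786, running G = 6.297888
t=5: π = [0.2834, 0.2510, 0.1908, 0.2748], E[r] = 2.2652, γ^t·E[r] = 0.380707, running G = 6.678594
t=6: π = [0.2833, 0.2511, 0.1907, 0.2749], E[r] = 2.2650, γ^t·E[r] = 0.266480, running G = 6.945075
t=7: π = [0.2833, 0.2510, 0.1908, 0.2749], E[r] = 2.2651, γ^t·E[r] = 0.186540, running G = 7.131614

G = 7.1316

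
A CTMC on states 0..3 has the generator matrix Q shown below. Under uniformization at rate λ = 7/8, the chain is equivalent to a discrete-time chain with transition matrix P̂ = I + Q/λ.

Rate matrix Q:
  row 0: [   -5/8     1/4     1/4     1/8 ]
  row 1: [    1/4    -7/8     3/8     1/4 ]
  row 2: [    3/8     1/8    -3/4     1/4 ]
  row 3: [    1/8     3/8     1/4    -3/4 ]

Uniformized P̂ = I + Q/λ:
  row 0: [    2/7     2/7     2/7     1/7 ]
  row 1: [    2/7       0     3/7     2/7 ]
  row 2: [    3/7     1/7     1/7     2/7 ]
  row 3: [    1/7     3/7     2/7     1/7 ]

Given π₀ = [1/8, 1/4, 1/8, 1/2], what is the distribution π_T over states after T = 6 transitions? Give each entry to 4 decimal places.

π = [0.2948, 0.2151, 0.2770, 0.2131]

t=0: π = [0.1250, 0.2500, 0.1250, 0.5000]
t=1: π = [0.2321, 0.2679, 0.3036, 0.1964]
t=2: π = [0.3010, 0.1939, 0.2806, 0.2245]
t=3: π = [0.2937, 0.2223, 0.2733, 0.2106]
t=4: π = [0.2947, 0.2132, 0.2784, 0.2137]
t=5: π = [0.2950, 0.2155, 0.2764, 0.2131]
t=6: π = [0.2948, 0.2151, 0.2770, 0.2131]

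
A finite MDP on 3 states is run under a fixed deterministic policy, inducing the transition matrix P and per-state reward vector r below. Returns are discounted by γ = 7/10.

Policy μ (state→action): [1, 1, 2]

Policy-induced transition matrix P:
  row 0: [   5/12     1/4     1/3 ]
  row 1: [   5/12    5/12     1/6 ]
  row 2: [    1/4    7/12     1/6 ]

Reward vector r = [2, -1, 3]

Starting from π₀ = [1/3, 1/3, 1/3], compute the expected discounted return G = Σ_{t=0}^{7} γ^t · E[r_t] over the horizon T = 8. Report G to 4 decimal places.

t=0: π = [0.3333, 0.3333, 0.3333], E[r] = 1.3333, γ^t·E[r] = 1.333333, running G = 1.333333
t=1: π = [0.3611, 0.4167, 0.2222], E[r] = 0.9722, γ^t·E[r] = 0.680556, running G = 2.013889
t=2: π = [0.3796, 0.3935, 0.2269], E[r] = 1.0463, γ^t·E[r] = 0.512685, running G = 2.526574
t=3: π = [0.3789, 0.3912, 0.2299], E[r] = 1.0563, γ^t·E[r] = 0.362320, running G = 2.888894
t=4: π = [0.3783, 0.3918, 0.2298], E[r] = 1.0543, γ^t·E[r] = 0.253130, running G = 3.142024
t=5: π = [0.3784, 0.3919, 0.2297], E[r] = 1.0540, γ^t·E[r] = 0.177144, running G = 3.319169
t=6: π = [0.3784, 0.3919, 0.2297], E[r] = 1.0540, γ^t·E[r] = 0.124008, running G = 3.443176
t=7: π = [0.3784, 0.3919, 0.2297], E[r] = 1.0541, γ^t·E[r] = 0.086806, running G = 3.529982

G = 3.5300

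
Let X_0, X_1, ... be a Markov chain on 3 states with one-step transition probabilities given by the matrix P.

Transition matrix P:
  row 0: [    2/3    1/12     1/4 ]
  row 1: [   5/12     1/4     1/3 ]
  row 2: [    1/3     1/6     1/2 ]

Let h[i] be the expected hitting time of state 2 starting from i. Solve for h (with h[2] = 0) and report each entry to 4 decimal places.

First-step conditioning: h[2] = 0; for i ≠ 2, h[i] = 1 + Σ_k P[i][k]·h[k].
  h[0] = 1 + 2/3·h[0] + 1/12·h[1]
  h[1] = 1 + 5/12·h[0] + 1/4·h[1]
Solving the 2×2 linear system over states ≠ 2 gives exactly h = [120/31, 108/31, 0] (h[2] = 0 is the target).

h = [3.8710, 3.4839, 0.0000]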